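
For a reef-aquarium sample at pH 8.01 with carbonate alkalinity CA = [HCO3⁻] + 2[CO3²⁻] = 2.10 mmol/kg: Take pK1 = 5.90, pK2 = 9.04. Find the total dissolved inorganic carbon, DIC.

DIC = 1.95 mmol/kg

CA = [HCO3⁻] + 2[CO3²⁻] = (α₁ + 2α₂)·DIC
At pH 8.01: [H⁺]/K1 = 10^-2.11 = 0.0077625, K2/[H⁺] = 10^-1.03 = 0.093325
α₁ = 1/(1 + 0.0077625 + 0.093325) = 1/1.1011 = 0.9082; α₂ = α₁·K2/[H⁺] = 0.08476
α₁ + 2α₂ = 1.0777
DIC = CA / (α₁ + 2α₂) = 2.10 / 1.0777 = 1.95 mmol/kg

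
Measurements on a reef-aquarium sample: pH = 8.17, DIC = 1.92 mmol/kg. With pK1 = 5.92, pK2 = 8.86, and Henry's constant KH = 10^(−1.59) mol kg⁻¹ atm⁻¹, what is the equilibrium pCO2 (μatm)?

pCO2 = 347 μatm

α₀ = 1 / (1 + K1/[H⁺] + K1K2/[H⁺]²) = 1 / (1 + 10^+2.25 + 10^+1.56)
   = 1 / (1 + 177.83 + 36.308) = 1/215.14 = 0.004648
[CO2*] = α₀ × DIC = 0.004648 × 1.92 = 0.008925 mmol/kg = 8.925 μmol/kg
pCO2 = [CO2*]/KH = 8.925×10^-6 / 2.570×10^-2 = 347 μatm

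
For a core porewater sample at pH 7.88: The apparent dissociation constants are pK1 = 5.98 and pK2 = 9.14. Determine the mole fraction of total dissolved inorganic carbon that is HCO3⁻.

α₁ = 0.937

α₁ = 1 / (1 + [H⁺]/K1 + K2/[H⁺]) = 1 / (1 + 10^-1.90 + 10^-1.26)
   = 1 / (1 + 0.012589 + 0.054954) = 1/1.0675 = 0.9367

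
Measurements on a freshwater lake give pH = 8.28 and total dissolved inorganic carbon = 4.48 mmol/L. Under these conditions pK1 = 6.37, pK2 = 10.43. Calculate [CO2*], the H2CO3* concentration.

α₀ = 1 / (1 + K1/[H⁺] + K1K2/[H⁺]²) = 1 / (1 + 10^+1.91 + 10^-0.24)
   = 1 / (1 + 81.283 + 0.57544) = 1/82.858 = 0.01207
[CO2*] = α₀ × DIC = 0.01207 × 4.48 = 0.0541 mmol/L

[CO2*] = 0.0541 mmol/L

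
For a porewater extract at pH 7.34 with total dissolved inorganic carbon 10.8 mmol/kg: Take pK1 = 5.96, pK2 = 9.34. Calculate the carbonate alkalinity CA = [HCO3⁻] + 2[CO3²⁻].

CA = [HCO3⁻] + 2[CO3²⁻] = (α₁ + 2α₂)·DIC
At pH 7.34: [H⁺]/K1 = 10^-1.38 = 0.041687, K2/[H⁺] = 10^-2.00 = 0.010000
α₁ = 1/(1 + 0.041687 + 0.010000) = 1/1.0517 = 0.9509; α₂ = α₁·K2/[H⁺] = 0.009509
α₁ + 2α₂ = 0.9699
CA = 0.9699 × 10.8 = 10.5 mmol/kg

CA = 10.5 mmol/kg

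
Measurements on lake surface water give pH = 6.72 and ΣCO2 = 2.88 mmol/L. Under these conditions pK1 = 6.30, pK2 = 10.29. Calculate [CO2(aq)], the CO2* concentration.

[CO2*] = 0.793 mmol/L

α₀ = 1 / (1 + K1/[H⁺] + K1K2/[H⁺]²) = 1 / (1 + 10^+0.42 + 10^-3.15)
   = 1 / (1 + 2.6303 + 0.00070795) = 1/3.6310 = 0.2754
[CO2*] = α₀ × DIC = 0.2754 × 2.88 = 0.793 mmol/L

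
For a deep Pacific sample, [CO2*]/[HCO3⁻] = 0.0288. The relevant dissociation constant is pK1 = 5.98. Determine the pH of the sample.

pH = 7.52

From K1 = [H⁺][HCO3⁻]/[CO2*]:  pH = pK1 − log₁₀([CO2*]/[HCO3⁻])
log₁₀(0.0288) = -1.541
pH = 5.98 − (-1.541) = 7.52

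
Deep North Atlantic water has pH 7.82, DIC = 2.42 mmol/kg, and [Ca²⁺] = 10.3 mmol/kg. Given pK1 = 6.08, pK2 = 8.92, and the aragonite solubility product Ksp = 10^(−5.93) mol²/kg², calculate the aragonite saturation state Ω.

Ω = 1.54

α₂ = 1 / (1 + [H⁺]/K2 + [H⁺]²/(K1K2)) = 1 / (1 + 10^+1.10 + 10^-0.64)
   = 1 / (1 + 12.589 + 0.22909) = 1/13.818 = 0.07237
[CO3²⁻] = α₂ × DIC = 0.07237 × 2.42 = 0.1751 mmol/kg
Ksp = 10^(−5.93) = 1.175×10^-6
Ω = [Ca²⁺][CO3²⁻]/Ksp = (10.3×10^-3)(1.751×10^-4) / 1.175×10^-6 = 1.54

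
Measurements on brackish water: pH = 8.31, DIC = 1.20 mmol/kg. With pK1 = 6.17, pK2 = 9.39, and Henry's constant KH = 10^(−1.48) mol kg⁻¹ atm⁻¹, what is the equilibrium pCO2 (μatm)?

α₀ = 1 / (1 + K1/[H⁺] + K1K2/[H⁺]²) = 1 / (1 + 10^+2.14 + 10^+1.06)
   = 1 / (1 + 138.04 + 11.482) = 1/150.52 = 0.006644
[CO2*] = α₀ × DIC = 0.006644 × 1.20 = 0.007972 mmol/kg = 7.972 μmol/kg
pCO2 = [CO2*]/KH = 7.972×10^-6 / 3.311×10^-2 = 241 μatm

pCO2 = 241 μatm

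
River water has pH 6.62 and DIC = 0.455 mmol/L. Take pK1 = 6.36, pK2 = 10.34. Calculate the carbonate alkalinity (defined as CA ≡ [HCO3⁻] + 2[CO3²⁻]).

CA = [HCO3⁻] + 2[CO3²⁻] = (α₁ + 2α₂)·DIC
At pH 6.62: [H⁺]/K1 = 10^-0.26 = 0.54954, K2/[H⁺] = 10^-3.72 = 0.00019055
α₁ = 1/(1 + 0.54954 + 0.00019055) = 1/1.5497 = 0.6453; α₂ = α₁·K2/[H⁺] = 0.0001230
α₁ + 2α₂ = 0.6455
CA = 0.6455 × 0.455 = 0.294 mmol/L

CA = 0.294 mmol/L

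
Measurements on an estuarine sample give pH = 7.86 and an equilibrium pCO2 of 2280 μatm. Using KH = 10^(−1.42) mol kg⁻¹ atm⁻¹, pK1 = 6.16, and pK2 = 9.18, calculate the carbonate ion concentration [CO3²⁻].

[CO3²⁻] = 0.208 mmol/kg

[CO2*] = KH · pCO2 = 10^(−1.42) × 2280×10^-6 = 8.668×10^-5 mol/kg
α₀ = 1/(1 + K1/[H⁺] + K1K2/[H⁺]²) = 1/(1 + 10^+1.70 + 10^+0.38) = 0.01869
DIC = [CO2*]/α₀ = 8.668×10^-5 / 0.01869 = 4.639 mmol/kg
[CO3²⁻] = α₂·DIC; α₂ = 0.04482, so [CO3²⁻] = 0.04482 × 4.639 = 0.208 mmol/kg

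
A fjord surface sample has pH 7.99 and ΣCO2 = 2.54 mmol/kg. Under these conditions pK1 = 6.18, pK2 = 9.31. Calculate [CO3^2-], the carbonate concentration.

[CO3²⁻] = 0.114 mmol/kg

α₂ = 1 / (1 + [H⁺]/K2 + [H⁺]²/(K1K2)) = 1 / (1 + 10^+1.32 + 10^-0.49)
   = 1 / (1 + 20.893 + 0.32359) = 1/22.217 = 0.04501
[CO3²⁻] = α₂ × DIC = 0.04501 × 2.54 = 0.114 mmol/kg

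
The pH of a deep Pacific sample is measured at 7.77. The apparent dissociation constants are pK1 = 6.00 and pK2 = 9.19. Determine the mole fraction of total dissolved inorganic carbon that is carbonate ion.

α₂ = 0.0360

α₂ = 1 / (1 + [H⁺]/K2 + [H⁺]²/(K1K2)) = 1 / (1 + 10^+1.42 + 10^-0.35)
   = 1 / (1 + 26.303 + 0.44668) = 1/27.749 = 0.03604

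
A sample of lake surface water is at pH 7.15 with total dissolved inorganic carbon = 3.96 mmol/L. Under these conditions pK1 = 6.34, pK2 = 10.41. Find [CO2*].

α₀ = 1 / (1 + K1/[H⁺] + K1K2/[H⁺]²) = 1 / (1 + 10^+0.81 + 10^-2.45)
   = 1 / (1 + 6.4565 + 0.0035481) = 1/7.4601 = 0.1340
[CO2*] = α₀ × DIC = 0.1340 × 3.96 = 0.531 mmol/L

[CO2*] = 0.531 mmol/L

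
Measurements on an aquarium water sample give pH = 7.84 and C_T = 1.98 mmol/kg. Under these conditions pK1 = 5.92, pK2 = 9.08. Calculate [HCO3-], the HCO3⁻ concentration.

[HCO3⁻] = 1.85 mmol/kg

α₁ = 1 / (1 + [H⁺]/K1 + K2/[H⁺]) = 1 / (1 + 10^-1.92 + 10^-1.24)
   = 1 / (1 + 0.012023 + 0.057544) = 1/1.0696 = 0.9350
[HCO3⁻] = α₁ × DIC = 0.9350 × 1.98 = 1.85 mmol/kg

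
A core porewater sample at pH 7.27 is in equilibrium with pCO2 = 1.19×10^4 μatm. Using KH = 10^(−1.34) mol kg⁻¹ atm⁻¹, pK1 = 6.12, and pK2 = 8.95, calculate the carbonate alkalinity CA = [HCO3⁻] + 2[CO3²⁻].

[CO2*] = KH · pCO2 = 10^(−1.34) × 1.19×10^4×10^-6 = 5.439×10^-4 mol/kg
α₀ = 1/(1 + K1/[H⁺] + K1K2/[H⁺]²) = 1/(1 + 10^+1.15 + 10^-0.53) = 0.06485
DIC = [CO2*]/α₀ = 5.439×10^-4 / 0.06485 = 8.388 mmol/kg
CA = (α₁ + 2α₂)·DIC = (0.9160 + 2×0.01914) × 8.388 = 8.00 mmol/kg

CA = 8.00 mmol/kg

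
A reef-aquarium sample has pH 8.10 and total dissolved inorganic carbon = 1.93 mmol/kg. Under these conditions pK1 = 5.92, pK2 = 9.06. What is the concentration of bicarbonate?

α₁ = 1 / (1 + [H⁺]/K1 + K2/[H⁺]) = 1 / (1 + 10^-2.18 + 10^-0.96)
   = 1 / (1 + 0.0066069 + 0.10965) = 1/1.1163 = 0.8959
[HCO3⁻] = α₁ × DIC = 0.8959 × 1.93 = 1.73 mmol/kg

[HCO3⁻] = 1.73 mmol/kg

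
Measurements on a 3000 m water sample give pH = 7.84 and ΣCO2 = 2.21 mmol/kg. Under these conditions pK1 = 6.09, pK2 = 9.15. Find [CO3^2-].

α₂ = 1 / (1 + [H⁺]/K2 + [H⁺]²/(K1K2)) = 1 / (1 + 10^+1.31 + 10^-0.44)
   = 1 / (1 + 20.417 + 0.36308) = 1/21.780 = 0.04591
[CO3²⁻] = α₂ × DIC = 0.04591 × 2.21 = 0.101 mmol/kg

[CO3²⁻] = 0.101 mmol/kg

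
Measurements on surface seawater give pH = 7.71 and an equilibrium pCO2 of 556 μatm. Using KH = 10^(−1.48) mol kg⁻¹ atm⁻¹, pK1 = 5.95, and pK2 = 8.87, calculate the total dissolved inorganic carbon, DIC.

DIC = 1.15 mmol/kg

[CO2*] = KH · pCO2 = 10^(−1.48) × 556×10^-6 = 1.841×10^-5 mol/kg
α₀ = 1/(1 + K1/[H⁺] + K1K2/[H⁺]²) = 1/(1 + 10^+1.76 + 10^+0.60) = 0.01599
DIC = [CO2*]/α₀ = 1.841×10^-5 / 0.01599 = 1.15 mmol/kg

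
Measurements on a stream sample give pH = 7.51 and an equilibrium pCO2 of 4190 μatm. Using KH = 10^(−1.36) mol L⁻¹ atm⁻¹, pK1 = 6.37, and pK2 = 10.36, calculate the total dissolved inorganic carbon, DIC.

DIC = 2.71 mmol/L

[CO2*] = KH · pCO2 = 10^(−1.36) × 4190×10^-6 = 1.829×10^-4 mol/L
α₀ = 1/(1 + K1/[H⁺] + K1K2/[H⁺]²) = 1/(1 + 10^+1.14 + 10^-1.71) = 0.06746
DIC = [CO2*]/α₀ = 1.829×10^-4 / 0.06746 = 2.71 mmol/L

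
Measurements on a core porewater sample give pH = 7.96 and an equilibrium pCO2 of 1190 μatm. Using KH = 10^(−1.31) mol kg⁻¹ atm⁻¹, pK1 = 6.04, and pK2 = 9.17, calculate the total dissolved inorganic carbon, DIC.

[CO2*] = KH · pCO2 = 10^(−1.31) × 1190×10^-6 = 5.828×10^-5 mol/kg
α₀ = 1/(1 + K1/[H⁺] + K1K2/[H⁺]²) = 1/(1 + 10^+1.92 + 10^+0.71) = 0.01120
DIC = [CO2*]/α₀ = 5.828×10^-5 / 0.01120 = 5.21 mmol/kg

DIC = 5.21 mmol/kg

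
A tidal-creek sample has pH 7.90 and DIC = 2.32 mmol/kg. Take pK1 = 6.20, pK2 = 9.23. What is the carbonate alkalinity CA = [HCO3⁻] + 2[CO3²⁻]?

CA = 2.38 mmol/kg

CA = [HCO3⁻] + 2[CO3²⁻] = (α₁ + 2α₂)·DIC
At pH 7.90: [H⁺]/K1 = 10^-1.70 = 0.019953, K2/[H⁺] = 10^-1.33 = 0.046774
α₁ = 1/(1 + 0.019953 + 0.046774) = 1/1.0667 = 0.9374; α₂ = α₁·K2/[H⁺] = 0.04385
α₁ + 2α₂ = 1.0251
CA = 1.0251 × 2.32 = 2.38 mmol/kg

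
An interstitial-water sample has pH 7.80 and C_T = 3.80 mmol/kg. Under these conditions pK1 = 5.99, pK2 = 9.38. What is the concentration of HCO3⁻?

α₁ = 1 / (1 + [H⁺]/K1 + K2/[H⁺]) = 1 / (1 + 10^-1.81 + 10^-1.58)
   = 1 / (1 + 0.015488 + 0.026303) = 1/1.0418 = 0.9599
[HCO3⁻] = α₁ × DIC = 0.9599 × 3.80 = 3.65 mmol/kg

[HCO3⁻] = 3.65 mmol/kg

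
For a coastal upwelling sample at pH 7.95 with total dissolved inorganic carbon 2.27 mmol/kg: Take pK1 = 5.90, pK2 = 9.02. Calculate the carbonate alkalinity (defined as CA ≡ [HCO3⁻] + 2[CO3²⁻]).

CA = 2.43 mmol/kg

CA = [HCO3⁻] + 2[CO3²⁻] = (α₁ + 2α₂)·DIC
At pH 7.95: [H⁺]/K1 = 10^-2.05 = 0.0089125, K2/[H⁺] = 10^-1.07 = 0.085114
α₁ = 1/(1 + 0.0089125 + 0.085114) = 1/1.0940 = 0.9141; α₂ = α₁·K2/[H⁺] = 0.07780
α₁ + 2α₂ = 1.0697
CA = 1.0697 × 2.27 = 2.43 mmol/kg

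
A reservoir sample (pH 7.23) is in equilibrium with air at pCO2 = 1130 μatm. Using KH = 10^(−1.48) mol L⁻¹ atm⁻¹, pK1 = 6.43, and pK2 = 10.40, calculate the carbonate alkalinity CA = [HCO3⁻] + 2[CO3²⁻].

[CO2*] = KH · pCO2 = 10^(−1.48) × 1130×10^-6 = 3.742×10^-5 mol/L
α₀ = 1/(1 + K1/[H⁺] + K1K2/[H⁺]²) = 1/(1 + 10^+0.80 + 10^-2.37) = 0.1367
DIC = [CO2*]/α₀ = 3.742×10^-5 / 0.1367 = 0.2737 mmol/L
CA = (α₁ + 2α₂)·DIC = (0.8627 + 2×0.0005832) × 0.2737 = 0.236 mmol/L

CA = 0.236 mmol/L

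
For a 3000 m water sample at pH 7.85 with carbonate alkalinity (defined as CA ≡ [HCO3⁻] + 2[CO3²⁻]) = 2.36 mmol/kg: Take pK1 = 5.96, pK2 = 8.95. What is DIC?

CA = [HCO3⁻] + 2[CO3²⁻] = (α₁ + 2α₂)·DIC
At pH 7.85: [H⁺]/K1 = 10^-1.89 = 0.012882, K2/[H⁺] = 10^-1.10 = 0.079433
α₁ = 1/(1 + 0.012882 + 0.079433) = 1/1.0923 = 0.9155; α₂ = α₁·K2/[H⁺] = 0.07272
α₁ + 2α₂ = 1.0609
DIC = CA / (α₁ + 2α₂) = 2.36 / 1.0609 = 2.22 mmol/kg

DIC = 2.22 mmol/kg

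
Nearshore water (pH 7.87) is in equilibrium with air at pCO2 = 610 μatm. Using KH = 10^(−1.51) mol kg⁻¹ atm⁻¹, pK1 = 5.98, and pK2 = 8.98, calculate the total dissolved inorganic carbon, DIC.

DIC = 1.60 mmol/kg

[CO2*] = KH · pCO2 = 10^(−1.51) × 610×10^-6 = 1.885×10^-5 mol/kg
α₀ = 1/(1 + K1/[H⁺] + K1K2/[H⁺]²) = 1/(1 + 10^+1.89 + 10^+0.78) = 0.01181
DIC = [CO2*]/α₀ = 1.885×10^-5 / 0.01181 = 1.60 mmol/kg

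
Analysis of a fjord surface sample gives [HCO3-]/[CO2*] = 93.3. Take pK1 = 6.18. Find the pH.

pH = 8.15

From K1 = [H⁺][HCO3-]/[CO2*]:  pH = pK1 + log₁₀([HCO3-]/[CO2*])
log₁₀(93.3) = +1.970
pH = 6.18 + (+1.970) = 8.15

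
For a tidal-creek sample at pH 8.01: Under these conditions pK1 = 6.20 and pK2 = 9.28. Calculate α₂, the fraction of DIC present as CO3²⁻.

α₂ = 0.0502

α₂ = 1 / (1 + [H⁺]/K2 + [H⁺]²/(K1K2)) = 1 / (1 + 10^+1.27 + 10^-0.54)
   = 1 / (1 + 18.621 + 0.28840) = 1/19.909 = 0.05023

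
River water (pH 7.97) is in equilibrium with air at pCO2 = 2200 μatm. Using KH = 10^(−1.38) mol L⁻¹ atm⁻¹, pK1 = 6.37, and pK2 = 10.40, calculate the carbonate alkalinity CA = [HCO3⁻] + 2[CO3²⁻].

[CO2*] = KH · pCO2 = 10^(−1.38) × 2200×10^-6 = 9.171×10^-5 mol/L
α₀ = 1/(1 + K1/[H⁺] + K1K2/[H⁺]²) = 1/(1 + 10^+1.60 + 10^-0.83) = 0.02441
DIC = [CO2*]/α₀ = 9.171×10^-5 / 0.02441 = 3.756 mmol/L
CA = (α₁ + 2α₂)·DIC = (0.9720 + 2×0.003611) × 3.756 = 3.68 mmol/L

CA = 3.68 mmol/L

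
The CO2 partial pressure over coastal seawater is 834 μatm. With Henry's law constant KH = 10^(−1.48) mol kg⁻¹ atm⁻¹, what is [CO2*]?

KH = 10^(−1.48) = 3.311×10^-2 mol kg⁻¹ atm⁻¹
[CO2*] = KH · pCO2 = 3.311×10^-2 × 834×10^-6 atm = 2.76×10^-5 mol/kg

[CO2*] = 27.6 μmol/kg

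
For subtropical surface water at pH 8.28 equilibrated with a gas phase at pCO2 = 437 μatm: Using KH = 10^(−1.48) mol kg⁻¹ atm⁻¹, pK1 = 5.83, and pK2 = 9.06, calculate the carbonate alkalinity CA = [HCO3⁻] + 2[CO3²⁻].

[CO2*] = KH · pCO2 = 10^(−1.48) × 437×10^-6 = 1.447×10^-5 mol/kg
α₀ = 1/(1 + K1/[H⁺] + K1K2/[H⁺]²) = 1/(1 + 10^+2.45 + 10^+1.67) = 0.003034
DIC = [CO2*]/α₀ = 1.447×10^-5 / 0.003034 = 4.770 mmol/kg
CA = (α₁ + 2α₂)·DIC = (0.8551 + 2×0.1419) × 4.770 = 5.43 mmol/kg

CA = 5.43 mmol/kg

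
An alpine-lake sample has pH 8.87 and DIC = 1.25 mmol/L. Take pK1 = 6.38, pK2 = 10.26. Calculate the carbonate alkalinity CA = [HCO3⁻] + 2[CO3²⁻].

CA = 1.29 mmol/L

CA = [HCO3⁻] + 2[CO3²⁻] = (α₁ + 2α₂)·DIC
At pH 8.87: [H⁺]/K1 = 10^-2.49 = 0.0032359, K2/[H⁺] = 10^-1.39 = 0.040738
α₁ = 1/(1 + 0.0032359 + 0.040738) = 1/1.0440 = 0.9579; α₂ = α₁·K2/[H⁺] = 0.03902
α₁ + 2α₂ = 1.0359
CA = 1.0359 × 1.25 = 1.29 mmol/L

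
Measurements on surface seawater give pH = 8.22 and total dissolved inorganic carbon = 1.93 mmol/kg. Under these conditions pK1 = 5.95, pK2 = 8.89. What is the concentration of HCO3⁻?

α₁ = 1 / (1 + [H⁺]/K1 + K2/[H⁺]) = 1 / (1 + 10^-2.27 + 10^-0.67)
   = 1 / (1 + 0.0053703 + 0.21380) = 1/1.2192 = 0.8202
[HCO3⁻] = α₁ × DIC = 0.8202 × 1.93 = 1.58 mmol/kg

[HCO3⁻] = 1.58 mmol/kg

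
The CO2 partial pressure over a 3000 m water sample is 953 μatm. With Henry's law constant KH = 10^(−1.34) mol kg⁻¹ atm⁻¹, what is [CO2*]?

[CO2*] = 43.6 μmol/kg

KH = 10^(−1.34) = 4.571×10^-2 mol kg⁻¹ atm⁻¹
[CO2*] = KH · pCO2 = 4.571×10^-2 × 953×10^-6 atm = 4.36×10^-5 mol/kg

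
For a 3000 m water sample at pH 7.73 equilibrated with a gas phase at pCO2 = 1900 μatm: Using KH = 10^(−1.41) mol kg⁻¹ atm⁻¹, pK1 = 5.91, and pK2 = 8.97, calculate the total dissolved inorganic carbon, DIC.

DIC = 5.24 mmol/kg

[CO2*] = KH · pCO2 = 10^(−1.41) × 1900×10^-6 = 7.392×10^-5 mol/kg
α₀ = 1/(1 + K1/[H⁺] + K1K2/[H⁺]²) = 1/(1 + 10^+1.82 + 10^+0.58) = 0.01411
DIC = [CO2*]/α₀ = 7.392×10^-5 / 0.01411 = 5.24 mmol/kg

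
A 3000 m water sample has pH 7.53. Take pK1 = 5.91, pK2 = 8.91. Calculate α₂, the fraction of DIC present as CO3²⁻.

α₂ = 0.0391

α₂ = 1 / (1 + [H⁺]/K2 + [H⁺]²/(K1K2)) = 1 / (1 + 10^+1.38 + 10^-0.24)
   = 1 / (1 + 23.988 + 0.57544) = 1/25.564 = 0.03912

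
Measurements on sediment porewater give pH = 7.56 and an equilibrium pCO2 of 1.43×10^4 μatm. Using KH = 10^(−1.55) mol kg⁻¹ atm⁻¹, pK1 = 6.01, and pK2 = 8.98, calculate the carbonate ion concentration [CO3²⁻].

[CO3²⁻] = 0.544 mmol/kg

[CO2*] = KH · pCO2 = 10^(−1.55) × 1.43×10^4×10^-6 = 4.030×10^-4 mol/kg
α₀ = 1/(1 + K1/[H⁺] + K1K2/[H⁺]²) = 1/(1 + 10^+1.55 + 10^+0.13) = 0.02643
DIC = [CO2*]/α₀ = 4.030×10^-4 / 0.02643 = 15.25 mmol/kg
[CO3²⁻] = α₂·DIC; α₂ = 0.03566, so [CO3²⁻] = 0.03566 × 15.25 = 0.544 mmol/kg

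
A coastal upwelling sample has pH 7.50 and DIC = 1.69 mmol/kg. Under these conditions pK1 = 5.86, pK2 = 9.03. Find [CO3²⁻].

[CO3²⁻] = 0.0474 mmol/kg

α₂ = 1 / (1 + [H⁺]/K2 + [H⁺]²/(K1K2)) = 1 / (1 + 10^+1.53 + 10^-0.11)
   = 1 / (1 + 33.884 + 0.77625) = 1/35.661 = 0.02804
[CO3²⁻] = α₂ × DIC = 0.02804 × 1.69 = 0.0474 mmol/kg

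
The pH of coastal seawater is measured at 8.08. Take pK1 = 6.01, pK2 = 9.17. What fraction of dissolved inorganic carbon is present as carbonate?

α₂ = 0.0746

α₂ = 1 / (1 + [H⁺]/K2 + [H⁺]²/(K1K2)) = 1 / (1 + 10^+1.09 + 10^-0.98)
   = 1 / (1 + 12.303 + 0.10471) = 1/13.407 = 0.07459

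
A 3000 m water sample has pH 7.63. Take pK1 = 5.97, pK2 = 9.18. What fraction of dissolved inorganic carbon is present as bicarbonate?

α₁ = 1 / (1 + [H⁺]/K1 + K2/[H⁺]) = 1 / (1 + 10^-1.66 + 10^-1.55)
   = 1 / (1 + 0.021878 + 0.028184) = 1/1.0501 = 0.9523

α₁ = 0.952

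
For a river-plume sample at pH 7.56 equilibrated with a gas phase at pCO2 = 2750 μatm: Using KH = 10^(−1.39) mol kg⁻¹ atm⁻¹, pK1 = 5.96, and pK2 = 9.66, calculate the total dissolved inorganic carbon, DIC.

DIC = 4.61 mmol/kg

[CO2*] = KH · pCO2 = 10^(−1.39) × 2750×10^-6 = 1.120×10^-4 mol/kg
α₀ = 1/(1 + K1/[H⁺] + K1K2/[H⁺]²) = 1/(1 + 10^+1.60 + 10^-0.50) = 0.02431
DIC = [CO2*]/α₀ = 1.120×10^-4 / 0.02431 = 4.61 mmol/kg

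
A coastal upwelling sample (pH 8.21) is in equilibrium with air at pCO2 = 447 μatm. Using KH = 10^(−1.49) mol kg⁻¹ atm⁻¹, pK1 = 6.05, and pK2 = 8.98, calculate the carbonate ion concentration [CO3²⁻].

[CO2*] = KH · pCO2 = 10^(−1.49) × 447×10^-6 = 1.446×10^-5 mol/kg
α₀ = 1/(1 + K1/[H⁺] + K1K2/[H⁺]²) = 1/(1 + 10^+2.16 + 10^+1.39) = 0.005879
DIC = [CO2*]/α₀ = 1.446×10^-5 / 0.005879 = 2.460 mmol/kg
[CO3²⁻] = α₂·DIC; α₂ = 0.1443, so [CO3²⁻] = 0.1443 × 2.460 = 0.355 mmol/kg

[CO3²⁻] = 0.355 mmol/kg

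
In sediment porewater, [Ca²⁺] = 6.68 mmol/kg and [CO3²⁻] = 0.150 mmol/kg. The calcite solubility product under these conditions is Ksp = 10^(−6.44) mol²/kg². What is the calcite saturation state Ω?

Ω = 2.76

Ksp = 10^(−6.44) = 3.631×10^-7
Ω = [Ca²⁺][CO3²⁻]/Ksp = (6.68×10^-3)(0.150×10^-3) / 3.631×10^-7 = 2.76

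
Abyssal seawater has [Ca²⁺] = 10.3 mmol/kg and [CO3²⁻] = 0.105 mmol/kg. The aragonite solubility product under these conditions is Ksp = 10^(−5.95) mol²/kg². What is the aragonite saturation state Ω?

Ω = 0.964

Ksp = 10^(−5.95) = 1.122×10^-6
Ω = [Ca²⁺][CO3²⁻]/Ksp = (10.3×10^-3)(0.105×10^-3) / 1.122×10^-6 = 0.964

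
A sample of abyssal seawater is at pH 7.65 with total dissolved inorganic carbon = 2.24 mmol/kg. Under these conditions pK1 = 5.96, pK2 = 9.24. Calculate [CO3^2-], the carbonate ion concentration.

α₂ = 1 / (1 + [H⁺]/K2 + [H⁺]²/(K1K2)) = 1 / (1 + 10^+1.59 + 10^-0.10)
   = 1 / (1 + 38.905 + 0.79433) = 1/40.699 = 0.02457
[CO3²⁻] = α₂ × DIC = 0.02457 × 2.24 = 0.0550 mmol/kg

[CO3²⁻] = 0.0550 mmol/kg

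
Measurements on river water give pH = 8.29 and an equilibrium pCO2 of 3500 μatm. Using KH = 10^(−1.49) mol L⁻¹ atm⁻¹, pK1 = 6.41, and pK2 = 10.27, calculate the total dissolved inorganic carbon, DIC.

[CO2*] = KH · pCO2 = 10^(−1.49) × 3500×10^-6 = 1.133×10^-4 mol/L
α₀ = 1/(1 + K1/[H⁺] + K1K2/[H⁺]²) = 1/(1 + 10^+1.88 + 10^-0.10) = 0.01288
DIC = [CO2*]/α₀ = 1.133×10^-4 / 0.01288 = 8.79 mmol/L

DIC = 8.79 mmol/L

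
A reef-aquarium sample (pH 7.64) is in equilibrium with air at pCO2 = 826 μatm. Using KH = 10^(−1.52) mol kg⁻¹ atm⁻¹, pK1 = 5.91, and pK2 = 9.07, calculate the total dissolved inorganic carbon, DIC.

[CO2*] = KH · pCO2 = 10^(−1.52) × 826×10^-6 = 2.494×10^-5 mol/kg
α₀ = 1/(1 + K1/[H⁺] + K1K2/[H⁺]²) = 1/(1 + 10^+1.73 + 10^+0.30) = 0.01764
DIC = [CO2*]/α₀ = 2.494×10^-5 / 0.01764 = 1.41 mmol/kg

DIC = 1.41 mmol/kg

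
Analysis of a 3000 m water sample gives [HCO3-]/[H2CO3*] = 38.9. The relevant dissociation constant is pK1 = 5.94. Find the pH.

From K1 = [H⁺][HCO3-]/[H2CO3*]:  pH = pK1 + log₁₀([HCO3-]/[H2CO3*])
log₁₀(38.9) = +1.590
pH = 5.94 + (+1.590) = 7.53

pH = 7.53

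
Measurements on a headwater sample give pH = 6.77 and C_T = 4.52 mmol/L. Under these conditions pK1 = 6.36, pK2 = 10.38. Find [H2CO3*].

[CO2*] = 1.27 mmol/L

α₀ = 1 / (1 + K1/[H⁺] + K1K2/[H⁺]²) = 1 / (1 + 10^+0.41 + 10^-3.20)
   = 1 / (1 + 2.5704 + 0.00063096) = 1/3.5710 = 0.2800
[CO2*] = α₀ × DIC = 0.2800 × 4.52 = 1.27 mmol/L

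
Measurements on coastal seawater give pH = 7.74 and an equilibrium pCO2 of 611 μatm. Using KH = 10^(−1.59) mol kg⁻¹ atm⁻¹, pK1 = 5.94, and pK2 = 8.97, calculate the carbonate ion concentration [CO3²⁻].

[CO3²⁻] = 0.0584 mmol/kg

[CO2*] = KH · pCO2 = 10^(−1.59) × 611×10^-6 = 1.571×10^-5 mol/kg
α₀ = 1/(1 + K1/[H⁺] + K1K2/[H⁺]²) = 1/(1 + 10^+1.80 + 10^+0.57) = 0.01475
DIC = [CO2*]/α₀ = 1.571×10^-5 / 0.01475 = 1.065 mmol/kg
[CO3²⁻] = α₂·DIC; α₂ = 0.05479, so [CO3²⁻] = 0.05479 × 1.065 = 0.0584 mmol/kg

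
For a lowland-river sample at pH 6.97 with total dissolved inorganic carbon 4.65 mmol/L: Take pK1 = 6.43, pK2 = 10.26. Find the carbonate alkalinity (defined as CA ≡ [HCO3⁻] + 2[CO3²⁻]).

CA = [HCO3⁻] + 2[CO3²⁻] = (α₁ + 2α₂)·DIC
At pH 6.97: [H⁺]/K1 = 10^-0.54 = 0.28840, K2/[H⁺] = 10^-3.29 = 0.00051286
α₁ = 1/(1 + 0.28840 + 0.00051286) = 1/1.2889 = 0.7758; α₂ = α₁·K2/[H⁺] = 0.0003979
α₁ + 2α₂ = 0.7766
CA = 0.7766 × 4.65 = 3.61 mmol/L

CA = 3.61 mmol/L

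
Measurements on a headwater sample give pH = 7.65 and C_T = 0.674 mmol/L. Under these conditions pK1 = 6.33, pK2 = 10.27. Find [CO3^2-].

α₂ = 1 / (1 + [H⁺]/K2 + [H⁺]²/(K1K2)) = 1 / (1 + 10^+2.62 + 10^+1.30)
   = 1 / (1 + 416.87 + 19.953) = 1/437.82 = 0.002284
[CO3²⁻] = α₂ × DIC = 0.002284 × 0.674 = 0.00154 mmol/L = 1.54 μmol/L

[CO3²⁻] = 1.54 μmol/L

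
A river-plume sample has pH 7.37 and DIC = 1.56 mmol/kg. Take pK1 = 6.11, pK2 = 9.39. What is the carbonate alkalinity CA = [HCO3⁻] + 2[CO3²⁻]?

CA = [HCO3⁻] + 2[CO3²⁻] = (α₁ + 2α₂)·DIC
At pH 7.37: [H⁺]/K1 = 10^-1.26 = 0.054954, K2/[H⁺] = 10^-2.02 = 0.0095499
α₁ = 1/(1 + 0.054954 + 0.0095499) = 1/1.0645 = 0.9394; α₂ = α₁·K2/[H⁺] = 0.008971
α₁ + 2α₂ = 0.9573
CA = 0.9573 × 1.56 = 1.49 mmol/kg

CA = 1.49 mmol/kg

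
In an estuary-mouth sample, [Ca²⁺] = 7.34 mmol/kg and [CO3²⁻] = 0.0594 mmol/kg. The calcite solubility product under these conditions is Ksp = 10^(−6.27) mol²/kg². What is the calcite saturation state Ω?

Ω = 0.812

Ksp = 10^(−6.27) = 5.370×10^-7
Ω = [Ca²⁺][CO3²⁻]/Ksp = (7.34×10^-3)(0.0594×10^-3) / 5.370×10^-7 = 0.812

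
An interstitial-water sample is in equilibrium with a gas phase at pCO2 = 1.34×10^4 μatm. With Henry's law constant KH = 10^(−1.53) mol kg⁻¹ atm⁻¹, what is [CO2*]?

[CO2*] = 395 μmol/kg

KH = 10^(−1.53) = 2.951×10^-2 mol kg⁻¹ atm⁻¹
[CO2*] = KH · pCO2 = 2.951×10^-2 × 1.34×10^4×10^-6 atm = 3.95×10^-4 mol/kg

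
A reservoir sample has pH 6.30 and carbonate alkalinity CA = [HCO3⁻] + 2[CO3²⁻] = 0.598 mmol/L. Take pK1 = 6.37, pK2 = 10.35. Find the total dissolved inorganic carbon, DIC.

CA = [HCO3⁻] + 2[CO3²⁻] = (α₁ + 2α₂)·DIC
At pH 6.30: [H⁺]/K1 = 10^0.07 = 1.1749, K2/[H⁺] = 10^-4.05 = 8.9125×10^-5
α₁ = 1/(1 + 1.1749 + 8.9125×10^-5) = 1/2.1750 = 0.4598; α₂ = α₁·K2/[H⁺] = 4.098×10^-5
α₁ + 2α₂ = 0.4599
DIC = CA / (α₁ + 2α₂) = 0.598 / 0.4599 = 1.30 mmol/L

DIC = 1.30 mmol/L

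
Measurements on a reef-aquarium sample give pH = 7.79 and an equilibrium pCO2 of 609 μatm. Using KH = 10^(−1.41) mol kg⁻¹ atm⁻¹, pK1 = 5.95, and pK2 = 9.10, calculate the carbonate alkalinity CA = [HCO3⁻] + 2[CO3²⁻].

[CO2*] = KH · pCO2 = 10^(−1.41) × 609×10^-6 = 2.369×10^-5 mol/kg
α₀ = 1/(1 + K1/[H⁺] + K1K2/[H⁺]²) = 1/(1 + 10^+1.84 + 10^+0.53) = 0.01359
DIC = [CO2*]/α₀ = 2.369×10^-5 / 0.01359 = 1.743 mmol/kg
CA = (α₁ + 2α₂)·DIC = (0.9404 + 2×0.04606) × 1.743 = 1.80 mmol/kg

CA = 1.80 mmol/kg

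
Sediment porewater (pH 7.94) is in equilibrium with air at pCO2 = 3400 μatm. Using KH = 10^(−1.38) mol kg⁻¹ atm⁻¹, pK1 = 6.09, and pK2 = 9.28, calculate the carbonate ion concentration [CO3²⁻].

[CO2*] = KH · pCO2 = 10^(−1.38) × 3400×10^-6 = 1.417×10^-4 mol/kg
α₀ = 1/(1 + K1/[H⁺] + K1K2/[H⁺]²) = 1/(1 + 10^+1.85 + 10^+0.51) = 0.01333
DIC = [CO2*]/α₀ = 1.417×10^-4 / 0.01333 = 10.63 mmol/kg
[CO3²⁻] = α₂·DIC; α₂ = 0.04313, so [CO3²⁻] = 0.04313 × 10.63 = 0.459 mmol/kg

[CO3²⁻] = 0.459 mmol/kg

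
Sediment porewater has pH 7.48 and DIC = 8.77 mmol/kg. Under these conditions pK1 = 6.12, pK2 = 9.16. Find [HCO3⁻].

[HCO3⁻] = 8.24 mmol/kg

α₁ = 1 / (1 + [H⁺]/K1 + K2/[H⁺]) = 1 / (1 + 10^-1.36 + 10^-1.68)
   = 1 / (1 + 0.043652 + 0.020893) = 1/1.0645 = 0.9394
[HCO3⁻] = α₁ × DIC = 0.9394 × 8.77 = 8.24 mmol/kg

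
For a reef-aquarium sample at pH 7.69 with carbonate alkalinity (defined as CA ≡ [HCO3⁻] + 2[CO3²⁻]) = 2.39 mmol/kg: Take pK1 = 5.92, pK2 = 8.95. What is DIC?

CA = [HCO3⁻] + 2[CO3²⁻] = (α₁ + 2α₂)·DIC
At pH 7.69: [H⁺]/K1 = 10^-1.77 = 0.016982, K2/[H⁺] = 10^-1.26 = 0.054954
α₁ = 1/(1 + 0.016982 + 0.054954) = 1/1.0719 = 0.9329; α₂ = α₁·K2/[H⁺] = 0.05127
α₁ + 2α₂ = 1.0354
DIC = CA / (α₁ + 2α₂) = 2.39 / 1.0354 = 2.31 mmol/kg

DIC = 2.31 mmol/kg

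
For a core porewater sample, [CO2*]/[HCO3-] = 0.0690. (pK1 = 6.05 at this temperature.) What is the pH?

pH = 7.21

From K1 = [H⁺][HCO3-]/[CO2*]:  pH = pK1 − log₁₀([CO2*]/[HCO3-])
log₁₀(0.0690) = -1.161
pH = 6.05 − (-1.161) = 7.21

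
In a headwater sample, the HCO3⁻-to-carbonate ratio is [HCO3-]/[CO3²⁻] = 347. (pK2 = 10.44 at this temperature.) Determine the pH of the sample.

From K2 = [H⁺][CO3²⁻]/[HCO3-]:  pH = pK2 − log₁₀([HCO3-]/[CO3²⁻])
log₁₀(347) = +2.540
pH = 10.44 − (+2.540) = 7.90

pH = 7.90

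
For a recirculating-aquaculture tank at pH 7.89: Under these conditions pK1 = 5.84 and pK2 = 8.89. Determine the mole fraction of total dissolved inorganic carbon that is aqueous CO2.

α₀ = 0.00804

α₀ = 1 / (1 + K1/[H⁺] + K1K2/[H⁺]²) = 1 / (1 + 10^+2.05 + 10^+1.05)
   = 1 / (1 + 112.20 + 11.220) = 1/124.42 = 0.008037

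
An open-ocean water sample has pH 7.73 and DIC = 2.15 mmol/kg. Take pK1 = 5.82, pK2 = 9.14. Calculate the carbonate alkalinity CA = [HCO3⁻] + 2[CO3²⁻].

CA = [HCO3⁻] + 2[CO3²⁻] = (α₁ + 2α₂)·DIC
At pH 7.73: [H⁺]/K1 = 10^-1.91 = 0.012303, K2/[H⁺] = 10^-1.41 = 0.038905
α₁ = 1/(1 + 0.012303 + 0.038905) = 1/1.0512 = 0.9513; α₂ = α₁·K2/[H⁺] = 0.03701
α₁ + 2α₂ = 1.0253
CA = 1.0253 × 2.15 = 2.20 mmol/kg

CA = 2.20 mmol/kg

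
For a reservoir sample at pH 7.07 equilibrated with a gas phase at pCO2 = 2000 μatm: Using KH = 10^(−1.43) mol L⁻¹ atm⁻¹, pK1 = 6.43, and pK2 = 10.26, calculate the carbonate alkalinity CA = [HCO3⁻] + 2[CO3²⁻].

[CO2*] = KH · pCO2 = 10^(−1.43) × 2000×10^-6 = 7.431×10^-5 mol/L
α₀ = 1/(1 + K1/[H⁺] + K1K2/[H⁺]²) = 1/(1 + 10^+0.64 + 10^-2.55) = 0.1863
DIC = [CO2*]/α₀ = 7.431×10^-5 / 0.1863 = 0.3989 mmol/L
CA = (α₁ + 2α₂)·DIC = (0.8132 + 2×0.0005250) × 0.3989 = 0.325 mmol/L

CA = 0.325 mmol/L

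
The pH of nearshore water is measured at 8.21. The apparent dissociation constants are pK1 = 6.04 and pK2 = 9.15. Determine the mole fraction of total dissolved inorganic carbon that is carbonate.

α₂ = 1 / (1 + [H⁺]/K2 + [H⁺]²/(K1K2)) = 1 / (1 + 10^+0.94 + 10^-1.23)
   = 1 / (1 + 8.7096 + 0.058884) = 1/9.7685 = 0.1024

α₂ = 0.102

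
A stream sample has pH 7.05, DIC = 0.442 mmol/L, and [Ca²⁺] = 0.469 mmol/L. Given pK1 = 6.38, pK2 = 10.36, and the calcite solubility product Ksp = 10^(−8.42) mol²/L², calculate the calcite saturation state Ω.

α₂ = 1 / (1 + [H⁺]/K2 + [H⁺]²/(K1K2)) = 1 / (1 + 10^+3.31 + 10^+2.64)
   = 1 / (1 + 2041.7 + 436.52) = 1/2479.3 = 0.0004033
[CO3²⁻] = α₂ × DIC = 0.0004033 × 0.442 = 0.0001783 mmol/L = 0.1783 μmol/L
Ksp = 10^(−8.42) = 3.802×10^-9
Ω = [Ca²⁺][CO3²⁻]/Ksp = (0.469×10^-3)(1.783×10^-7) / 3.802×10^-9 = 0.0220

Ω = 0.0220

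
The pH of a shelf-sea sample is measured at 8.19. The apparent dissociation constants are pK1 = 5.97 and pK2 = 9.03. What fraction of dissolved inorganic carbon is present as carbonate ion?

α₂ = 0.126

α₂ = 1 / (1 + [H⁺]/K2 + [H⁺]²/(K1K2)) = 1 / (1 + 10^+0.84 + 10^-1.38)
   = 1 / (1 + 6.9183 + 0.041687) = 1/7.9600 = 0.1256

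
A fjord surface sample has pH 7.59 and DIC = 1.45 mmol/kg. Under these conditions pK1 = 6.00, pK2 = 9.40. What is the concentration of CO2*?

[CO2*] = 0.0358 mmol/kg

α₀ = 1 / (1 + K1/[H⁺] + K1K2/[H⁺]²) = 1 / (1 + 10^+1.59 + 10^-0.22)
   = 1 / (1 + 38.905 + 0.60256) = 1/40.507 = 0.02469
[CO2*] = α₀ × DIC = 0.02469 × 1.45 = 0.0358 mmol/kg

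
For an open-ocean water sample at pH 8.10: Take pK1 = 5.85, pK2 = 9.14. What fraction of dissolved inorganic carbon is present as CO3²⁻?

α₂ = 1 / (1 + [H⁺]/K2 + [H⁺]²/(K1K2)) = 1 / (1 + 10^+1.04 + 10^-1.21)
   = 1 / (1 + 10.965 + 0.061660) = 1/12.026 = 0.08315

α₂ = 0.0832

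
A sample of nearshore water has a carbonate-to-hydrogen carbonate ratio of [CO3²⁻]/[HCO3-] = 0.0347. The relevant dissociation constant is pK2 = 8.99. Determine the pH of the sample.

pH = 7.53

From K2 = [H⁺][CO3²⁻]/[HCO3-]:  pH = pK2 + log₁₀([CO3²⁻]/[HCO3-])
log₁₀(0.0347) = -1.460
pH = 8.99 + (-1.460) = 7.53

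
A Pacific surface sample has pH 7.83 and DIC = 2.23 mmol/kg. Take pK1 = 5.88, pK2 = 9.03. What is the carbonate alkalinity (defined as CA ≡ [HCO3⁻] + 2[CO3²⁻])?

CA = 2.34 mmol/kg

CA = [HCO3⁻] + 2[CO3²⁻] = (α₁ + 2α₂)·DIC
At pH 7.83: [H⁺]/K1 = 10^-1.95 = 0.011220, K2/[H⁺] = 10^-1.20 = 0.063096
α₁ = 1/(1 + 0.011220 + 0.063096) = 1/1.0743 = 0.9308; α₂ = α₁·K2/[H⁺] = 0.05873
α₁ + 2α₂ = 1.0483
CA = 1.0483 × 2.23 = 2.34 mmol/kg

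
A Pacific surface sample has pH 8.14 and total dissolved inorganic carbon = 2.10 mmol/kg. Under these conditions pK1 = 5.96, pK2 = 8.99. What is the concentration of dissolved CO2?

α₀ = 1 / (1 + K1/[H⁺] + K1K2/[H⁺]²) = 1 / (1 + 10^+2.18 + 10^+1.33)
   = 1 / (1 + 151.36 + 21.380) = 1/173.74 = 0.005756
[CO2*] = α₀ × DIC = 0.005756 × 2.10 = 0.0121 mmol/kg = 12.1 μmol/kg

[CO2*] = 12.1 μmol/kg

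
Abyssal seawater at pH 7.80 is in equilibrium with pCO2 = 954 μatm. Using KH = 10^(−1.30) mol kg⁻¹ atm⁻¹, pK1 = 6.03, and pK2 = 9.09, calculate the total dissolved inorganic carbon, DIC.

DIC = 3.01 mmol/kg

[CO2*] = KH · pCO2 = 10^(−1.30) × 954×10^-6 = 4.781×10^-5 mol/kg
α₀ = 1/(1 + K1/[H⁺] + K1K2/[H⁺]²) = 1/(1 + 10^+1.77 + 10^+0.48) = 0.01590
DIC = [CO2*]/α₀ = 4.781×10^-5 / 0.01590 = 3.01 mmol/kg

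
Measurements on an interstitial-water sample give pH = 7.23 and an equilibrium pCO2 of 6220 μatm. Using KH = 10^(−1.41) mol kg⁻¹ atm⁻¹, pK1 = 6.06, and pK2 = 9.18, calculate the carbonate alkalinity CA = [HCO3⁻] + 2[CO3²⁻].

CA = 3.66 mmol/kg

[CO2*] = KH · pCO2 = 10^(−1.41) × 6220×10^-6 = 2.420×10^-4 mol/kg
α₀ = 1/(1 + K1/[H⁺] + K1K2/[H⁺]²) = 1/(1 + 10^+1.17 + 10^-0.78) = 0.06267
DIC = [CO2*]/α₀ = 2.420×10^-4 / 0.06267 = 3.861 mmol/kg
CA = (α₁ + 2α₂)·DIC = (0.9269 + 2×0.01040) × 3.861 = 3.66 mmol/kg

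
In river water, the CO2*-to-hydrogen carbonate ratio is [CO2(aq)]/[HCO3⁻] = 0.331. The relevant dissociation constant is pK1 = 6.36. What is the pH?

pH = 6.84

From K1 = [H⁺][HCO3⁻]/[CO2(aq)]:  pH = pK1 − log₁₀([CO2(aq)]/[HCO3⁻])
log₁₀(0.331) = -0.480
pH = 6.36 − (-0.480) = 6.84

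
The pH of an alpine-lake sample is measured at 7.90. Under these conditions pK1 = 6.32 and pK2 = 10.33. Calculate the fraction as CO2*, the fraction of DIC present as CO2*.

α₀ = 1 / (1 + K1/[H⁺] + K1K2/[H⁺]²) = 1 / (1 + 10^+1.58 + 10^-0.85)
   = 1 / (1 + 38.019 + 0.14125) = 1/39.160 = 0.02554

α₀ = 0.0255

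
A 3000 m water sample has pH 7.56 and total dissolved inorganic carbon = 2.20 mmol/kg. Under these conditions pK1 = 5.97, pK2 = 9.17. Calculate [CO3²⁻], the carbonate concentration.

[CO3²⁻] = 0.0514 mmol/kg

α₂ = 1 / (1 + [H⁺]/K2 + [H⁺]²/(K1K2)) = 1 / (1 + 10^+1.61 + 10^+0.02)
   = 1 / (1 + 40.738 + 1.0471) = 1/42.785 = 0.02337
[CO3²⁻] = α₂ × DIC = 0.02337 × 2.20 = 0.0514 mmol/kg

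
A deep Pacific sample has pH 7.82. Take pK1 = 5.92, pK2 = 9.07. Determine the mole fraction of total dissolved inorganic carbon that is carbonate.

α₂ = 0.0526

α₂ = 1 / (1 + [H⁺]/K2 + [H⁺]²/(K1K2)) = 1 / (1 + 10^+1.25 + 10^-0.65)
   = 1 / (1 + 17.783 + 0.22387) = 1/19.007 = 0.05261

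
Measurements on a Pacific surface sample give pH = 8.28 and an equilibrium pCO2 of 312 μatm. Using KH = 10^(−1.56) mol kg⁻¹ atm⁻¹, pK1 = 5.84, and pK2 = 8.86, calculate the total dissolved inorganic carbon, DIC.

[CO2*] = KH · pCO2 = 10^(−1.56) × 312×10^-6 = 8.593×10^-6 mol/kg
α₀ = 1/(1 + K1/[H⁺] + K1K2/[H⁺]²) = 1/(1 + 10^+2.44 + 10^+1.86) = 0.002866
DIC = [CO2*]/α₀ = 8.593×10^-6 / 0.002866 = 3.00 mmol/kg

DIC = 3.00 mmol/kg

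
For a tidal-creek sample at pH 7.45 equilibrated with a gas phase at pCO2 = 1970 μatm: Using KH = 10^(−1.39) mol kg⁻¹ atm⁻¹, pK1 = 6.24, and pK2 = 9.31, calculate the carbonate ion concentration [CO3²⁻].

[CO3²⁻] = 18.0 μmol/kg

[CO2*] = KH · pCO2 = 10^(−1.39) × 1970×10^-6 = 8.025×10^-5 mol/kg
α₀ = 1/(1 + K1/[H⁺] + K1K2/[H⁺]²) = 1/(1 + 10^+1.21 + 10^-0.65) = 0.05733
DIC = [CO2*]/α₀ = 8.025×10^-5 / 0.05733 = 1.400 mmol/kg
[CO3²⁻] = α₂·DIC; α₂ = 0.01284, so [CO3²⁻] = 0.01284 × 1.400 = 0.0180 mmol/kg = 18.0 μmol/kg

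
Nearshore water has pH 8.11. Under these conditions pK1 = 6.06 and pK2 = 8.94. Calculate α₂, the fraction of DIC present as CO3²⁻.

α₂ = 1 / (1 + [H⁺]/K2 + [H⁺]²/(K1K2)) = 1 / (1 + 10^+0.83 + 10^-1.22)
   = 1 / (1 + 6.7608 + 0.060256) = 1/7.8211 = 0.1279

α₂ = 0.128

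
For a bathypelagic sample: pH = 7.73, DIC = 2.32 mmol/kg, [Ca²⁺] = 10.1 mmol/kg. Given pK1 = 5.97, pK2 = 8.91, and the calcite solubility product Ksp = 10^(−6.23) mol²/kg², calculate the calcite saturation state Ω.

α₂ = 1 / (1 + [H⁺]/K2 + [H⁺]²/(K1K2)) = 1 / (1 + 10^+1.18 + 10^-0.58)
   = 1 / (1 + 15.136 + 0.26303) = 1/16.399 = 0.06098
[CO3²⁻] = α₂ × DIC = 0.06098 × 2.32 = 0.1415 mmol/kg
Ksp = 10^(−6.23) = 5.888×10^-7
Ω = [Ca²⁺][CO3²⁻]/Ksp = (10.1×10^-3)(1.415×10^-4) / 5.888×10^-7 = 2.43

Ω = 2.43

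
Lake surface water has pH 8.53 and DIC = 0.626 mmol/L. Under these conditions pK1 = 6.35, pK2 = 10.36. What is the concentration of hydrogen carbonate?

α₁ = 1 / (1 + [H⁺]/K1 + K2/[H⁺]) = 1 / (1 + 10^-2.18 + 10^-1.83)
   = 1 / (1 + 0.0066069 + 0.014791) = 1/1.0214 = 0.9791
[HCO3⁻] = α₁ × DIC = 0.9791 × 0.626 = 0.613 mmol/L

[HCO3⁻] = 0.613 mmol/L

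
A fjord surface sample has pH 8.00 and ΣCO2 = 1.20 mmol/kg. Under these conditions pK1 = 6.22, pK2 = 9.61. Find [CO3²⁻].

[CO3²⁻] = 0.0283 mmol/kg

α₂ = 1 / (1 + [H⁺]/K2 + [H⁺]²/(K1K2)) = 1 / (1 + 10^+1.61 + 10^-0.17)
   = 1 / (1 + 40.738 + 0.67608) = 1/42.414 = 0.02358
[CO3²⁻] = α₂ × DIC = 0.02358 × 1.20 = 0.0283 mmol/kg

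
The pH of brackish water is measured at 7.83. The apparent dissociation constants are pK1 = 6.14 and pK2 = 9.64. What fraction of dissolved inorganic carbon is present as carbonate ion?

α₂ = 0.0150

α₂ = 1 / (1 + [H⁺]/K2 + [H⁺]²/(K1K2)) = 1 / (1 + 10^+1.81 + 10^+0.12)
   = 1 / (1 + 64.565 + 1.3183) = 1/66.884 = 0.01495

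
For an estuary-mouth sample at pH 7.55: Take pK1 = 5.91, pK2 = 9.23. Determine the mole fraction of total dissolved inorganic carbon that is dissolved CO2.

α₀ = 1 / (1 + K1/[H⁺] + K1K2/[H⁺]²) = 1 / (1 + 10^+1.64 + 10^-0.04)
   = 1 / (1 + 43.652 + 0.91201) = 1/45.564 = 0.02195

α₀ = 0.0219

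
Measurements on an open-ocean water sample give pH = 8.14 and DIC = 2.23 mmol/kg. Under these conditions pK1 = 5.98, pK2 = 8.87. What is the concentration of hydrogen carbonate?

[HCO3⁻] = 1.87 mmol/kg

α₁ = 1 / (1 + [H⁺]/K1 + K2/[H⁺]) = 1 / (1 + 10^-2.16 + 10^-0.73)
   = 1 / (1 + 0.0069183 + 0.18621) = 1/1.1931 = 0.8381
[HCO3⁻] = α₁ × DIC = 0.8381 × 2.23 = 1.87 mmol/kg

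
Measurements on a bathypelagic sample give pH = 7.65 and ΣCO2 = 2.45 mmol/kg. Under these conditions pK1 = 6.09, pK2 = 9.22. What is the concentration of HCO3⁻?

[HCO3⁻] = 2.32 mmol/kg

α₁ = 1 / (1 + [H⁺]/K1 + K2/[H⁺]) = 1 / (1 + 10^-1.56 + 10^-1.57)
   = 1 / (1 + 0.027542 + 0.026915) = 1/1.0545 = 0.9484
[HCO3⁻] = α₁ × DIC = 0.9484 × 2.45 = 2.32 mmol/kg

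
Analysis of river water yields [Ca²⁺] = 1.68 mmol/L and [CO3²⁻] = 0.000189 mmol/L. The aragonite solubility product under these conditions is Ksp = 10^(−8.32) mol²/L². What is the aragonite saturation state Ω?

Ω = 0.0663

Ksp = 10^(−8.32) = 4.786×10^-9
Ω = [Ca²⁺][CO3²⁻]/Ksp = (1.68×10^-3)(0.000189×10^-3) / 4.786×10^-9 = 0.0663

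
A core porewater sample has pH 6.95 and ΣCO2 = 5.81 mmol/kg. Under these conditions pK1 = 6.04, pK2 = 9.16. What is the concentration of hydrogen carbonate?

α₁ = 1 / (1 + [H⁺]/K1 + K2/[H⁺]) = 1 / (1 + 10^-0.91 + 10^-2.21)
   = 1 / (1 + 0.12303 + 0.0061660) = 1/1.1292 = 0.8856
[HCO3⁻] = α₁ × DIC = 0.8856 × 5.81 = 5.15 mmol/kg

[HCO3⁻] = 5.15 mmol/kg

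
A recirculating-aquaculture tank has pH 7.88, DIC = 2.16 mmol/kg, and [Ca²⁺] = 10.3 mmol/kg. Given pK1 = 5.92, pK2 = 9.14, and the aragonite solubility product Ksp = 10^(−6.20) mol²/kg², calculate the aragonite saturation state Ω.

Ω = 1.82

α₂ = 1 / (1 + [H⁺]/K2 + [H⁺]²/(K1K2)) = 1 / (1 + 10^+1.26 + 10^-0.70)
   = 1 / (1 + 18.197 + 0.19953) = 1/19.397 = 0.05156
[CO3²⁻] = α₂ × DIC = 0.05156 × 2.16 = 0.1114 mmol/kg
Ksp = 10^(−6.20) = 6.310×10^-7
Ω = [Ca²⁺][CO3²⁻]/Ksp = (10.3×10^-3)(1.114×10^-4) / 6.310×10^-7 = 1.82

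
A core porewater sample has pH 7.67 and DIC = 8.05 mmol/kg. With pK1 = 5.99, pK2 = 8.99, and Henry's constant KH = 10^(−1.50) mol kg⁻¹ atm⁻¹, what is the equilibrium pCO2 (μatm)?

α₀ = 1 / (1 + K1/[H⁺] + K1K2/[H⁺]²) = 1 / (1 + 10^+1.68 + 10^+0.36)
   = 1 / (1 + 47.863 + 2.2909) = 1/51.154 = 0.01955
[CO2*] = α₀ × DIC = 0.01955 × 8.05 = 0.1574 mmol/kg
pCO2 = [CO2*]/KH = 1.574×10^-4 / 3.162×10^-2 = 4980 μatm

pCO2 = 4980 μatm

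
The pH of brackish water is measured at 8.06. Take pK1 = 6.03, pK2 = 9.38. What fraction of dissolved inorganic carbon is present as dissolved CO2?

α₀ = 0.00883

α₀ = 1 / (1 + K1/[H⁺] + K1K2/[H⁺]²) = 1 / (1 + 10^+2.03 + 10^+0.71)
   = 1 / (1 + 107.15 + 5.1286) = 1/113.28 = 0.008828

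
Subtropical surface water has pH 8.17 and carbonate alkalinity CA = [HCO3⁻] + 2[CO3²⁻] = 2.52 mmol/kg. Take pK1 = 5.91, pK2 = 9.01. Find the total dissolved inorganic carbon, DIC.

DIC = 2.25 mmol/kg

CA = [HCO3⁻] + 2[CO3²⁻] = (α₁ + 2α₂)·DIC
At pH 8.17: [H⁺]/K1 = 10^-2.26 = 0.0054954, K2/[H⁺] = 10^-0.84 = 0.14454
α₁ = 1/(1 + 0.0054954 + 0.14454) = 1/1.1500 = 0.8695; α₂ = α₁·K2/[H⁺] = 0.1257
α₁ + 2α₂ = 1.1209
DIC = CA / (α₁ + 2α₂) = 2.52 / 1.1209 = 2.25 mmol/kg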